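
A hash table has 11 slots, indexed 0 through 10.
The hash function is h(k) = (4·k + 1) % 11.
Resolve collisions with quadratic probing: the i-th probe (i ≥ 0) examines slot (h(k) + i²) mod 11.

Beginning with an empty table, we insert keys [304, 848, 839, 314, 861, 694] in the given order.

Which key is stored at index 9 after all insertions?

304: h=7 => slot 7
848: h=5 => slot 5
839: h=2 => slot 2
314: h=3 => slot 3
861: h=2, probe 2,3,6 => slot 6
694: h=5, probe 5,6,9 => slot 9
Table: [—, —, 839, 314, —, 848, 861, 304, —, 694, —]

694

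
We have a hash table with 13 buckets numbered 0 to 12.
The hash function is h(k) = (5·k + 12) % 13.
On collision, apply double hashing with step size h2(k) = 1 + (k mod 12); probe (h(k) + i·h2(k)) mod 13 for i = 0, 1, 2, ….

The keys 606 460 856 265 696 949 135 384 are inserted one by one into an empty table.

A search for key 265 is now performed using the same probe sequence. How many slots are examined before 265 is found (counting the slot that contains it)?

606: h=0 => slot 0
460: h=11 => slot 11
856: h=2 => slot 2
265: h=11, h2=2, probe 11,0,2,4 => slot 4
696: h=8 => slot 8
949: h=12 => slot 12
135: h=11, h2=4, probe 11,2,6 => slot 6
384: h=8, h2=1, probe 8,9 => slot 9
Table: [606, ∅, 856, ∅, 265, ∅, 135, ∅, 696, 384, ∅, 460, 949]
Lookup 265: h=11, h2=2, probe 11,0,2,4 → found at 4.

4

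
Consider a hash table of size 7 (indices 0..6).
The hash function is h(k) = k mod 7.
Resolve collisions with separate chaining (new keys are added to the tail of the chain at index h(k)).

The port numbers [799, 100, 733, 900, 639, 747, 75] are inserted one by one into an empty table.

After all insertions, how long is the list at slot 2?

Insert 799: h=1, bucket 1 empty → new chain.
Insert 100: h=2, bucket 2 empty → new chain.
Insert 733: h=5, bucket 5 empty → new chain.
Insert 900: h=4, bucket 4 empty → new chain.
Insert 639: h=2, bucket 2 nonempty → append to chain.
Insert 747: h=5, bucket 5 nonempty → append to chain.
Insert 75: h=5, bucket 5 nonempty → append to chain.
Final buckets:
0: ∅
1: 799
2: 100 -> 639
3: ∅
4: 900
5: 733 -> 747 -> 75
6: ∅

2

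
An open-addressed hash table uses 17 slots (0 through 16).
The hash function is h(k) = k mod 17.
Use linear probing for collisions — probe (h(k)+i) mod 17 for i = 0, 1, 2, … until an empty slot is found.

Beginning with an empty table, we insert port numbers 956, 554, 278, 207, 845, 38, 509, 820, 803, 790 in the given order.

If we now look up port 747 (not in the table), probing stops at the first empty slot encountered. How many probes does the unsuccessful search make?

Insert 956: h=4, slot 4 empty -> index 4.
Insert 554: h=10, slot 10 empty -> index 10.
Insert 278: h=6, slot 6 empty -> index 6.
Insert 207: h=3, slot 3 empty -> index 3.
Insert 845: h=12, slot 12 empty -> index 12.
Insert 38: h=4, slot 4 occupied -> index 5.
Insert 509: h=16, slot 16 empty -> index 16.
Insert 820: h=4, slots 4,5,6 occupied -> index 7.
Insert 803: h=4, slots 4,5,6,7 occupied -> index 8.
Insert 790: h=8, slot 8 occupied -> index 9.
Table: [—, —, —, 207, 956, 38, 278, 820, 803, 790, 554, —, 845, —, —, —, 509]
Lookup 747: h=16, probe 16,0 → slot 0 empty, not found.

2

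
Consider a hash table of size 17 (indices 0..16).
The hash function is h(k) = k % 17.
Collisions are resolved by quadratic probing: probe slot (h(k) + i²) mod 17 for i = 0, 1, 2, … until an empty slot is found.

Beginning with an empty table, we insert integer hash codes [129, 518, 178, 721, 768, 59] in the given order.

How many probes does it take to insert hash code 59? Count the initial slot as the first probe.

3

129 hashes to 10; slot 10 is free → place at 10.
518 hashes to 8; slot 8 is free → place at 8.
178 hashes to 8; 8 taken → place at 9.
721 hashes to 7; slot 7 is free → place at 7.
768 hashes to 3; slot 3 is free → place at 3.
59 hashes to 8; 8,9 taken → place at 12.
Table: [., ., ., 768, ., ., ., 721, 518, 178, 129, ., 59, ., ., ., .]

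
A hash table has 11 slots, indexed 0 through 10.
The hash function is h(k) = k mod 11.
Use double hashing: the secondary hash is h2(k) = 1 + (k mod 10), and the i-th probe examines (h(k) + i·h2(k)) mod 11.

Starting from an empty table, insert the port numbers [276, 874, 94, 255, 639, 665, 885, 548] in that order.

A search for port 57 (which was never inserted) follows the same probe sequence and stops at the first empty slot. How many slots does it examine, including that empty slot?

2

Insert 276: h=1, slot 1 empty → index 1.
Insert 874: h=5, slot 5 empty → index 5.
Insert 94: h=6, slot 6 empty → index 6.
Insert 255: h=2, slot 2 empty → index 2.
Insert 639: h=1, h2=10, slot 1 occupied → index 0.
Insert 665: h=5, h2=6, slots 5,0,6,1 occupied → index 7.
Insert 885: h=5, h2=6, slots 5,0,6,1,7,2 occupied → index 8.
Insert 548: h=9, slot 9 empty → index 9.
Table: [639, 276, 255, —, —, 874, 94, 665, 885, 548, —]
Lookup 57: h=2, h2=8, probe 2,10 → slot 10 empty, not found.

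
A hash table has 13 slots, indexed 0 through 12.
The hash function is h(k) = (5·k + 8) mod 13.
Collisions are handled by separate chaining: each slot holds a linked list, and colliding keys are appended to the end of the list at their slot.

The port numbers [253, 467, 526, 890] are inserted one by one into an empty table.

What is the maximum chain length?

3

253 → bucket 12
467 → bucket 3
526 → bucket 12 (collision)
890 → bucket 12 (collision)
Final buckets:
0: —
1: —
2: —
3: 467
4: —
5: —
6: —
7: —
8: —
9: —
10: —
11: —
12: 253 -> 526 -> 890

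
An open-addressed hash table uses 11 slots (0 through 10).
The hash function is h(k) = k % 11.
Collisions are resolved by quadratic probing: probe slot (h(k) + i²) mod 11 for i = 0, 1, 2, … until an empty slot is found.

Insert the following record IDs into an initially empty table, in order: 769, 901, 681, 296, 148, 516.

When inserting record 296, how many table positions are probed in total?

4

769: h=10 → slot 10
901: h=10, probe 10,0 → slot 0
681: h=10, probe 10,0,3 → slot 3
296: h=10, probe 10,0,3,8 → slot 8
148: h=5 → slot 5
516: h=10, probe 10,0,3,8,4 → slot 4
Table: [901, —, —, 681, 516, 148, —, —, 296, —, 769]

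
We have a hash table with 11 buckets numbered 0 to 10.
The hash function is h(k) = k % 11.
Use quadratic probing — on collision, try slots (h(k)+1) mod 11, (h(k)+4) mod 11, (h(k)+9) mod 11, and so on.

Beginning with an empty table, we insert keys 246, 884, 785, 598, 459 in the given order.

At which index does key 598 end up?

Insert 246: h=4, slot 4 empty → index 4.
Insert 884: h=4, slot 4 occupied → index 5.
Insert 785: h=4, slots 4,5 occupied → index 8.
Insert 598: h=4, slots 4,5,8 occupied → index 2.
Insert 459: h=8, slot 8 occupied → index 9.
Table: [—, —, 598, —, 246, 884, —, —, 785, 459, —]

2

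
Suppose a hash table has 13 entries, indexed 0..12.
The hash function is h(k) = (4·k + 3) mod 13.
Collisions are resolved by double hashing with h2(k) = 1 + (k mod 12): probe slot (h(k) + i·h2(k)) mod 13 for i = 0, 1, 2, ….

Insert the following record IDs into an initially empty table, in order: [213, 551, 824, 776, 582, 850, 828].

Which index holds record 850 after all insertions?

Insert 213: h=10, slot 10 empty -> index 10.
Insert 551: h=10, h2=12, slot 10 occupied -> index 9.
Insert 824: h=10, h2=9, slot 10 occupied -> index 6.
Insert 776: h=0, slot 0 empty -> index 0.
Insert 582: h=4, slot 4 empty -> index 4.
Insert 850: h=10, h2=11, slot 10 occupied -> index 8.
Insert 828: h=0, h2=1, slot 0 occupied -> index 1.
Table: [776, 828, —, —, 582, —, 824, —, 850, 551, 213, —, —]

8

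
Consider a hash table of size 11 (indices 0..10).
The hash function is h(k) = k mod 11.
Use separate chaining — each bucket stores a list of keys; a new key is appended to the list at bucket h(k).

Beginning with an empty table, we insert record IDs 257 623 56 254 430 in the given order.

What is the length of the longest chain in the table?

257 -> bucket 4
623 -> bucket 7
56 -> bucket 1
254 -> bucket 1 (collision)
430 -> bucket 1 (collision)
Final buckets:
0: —
1: 56 -> 254 -> 430
2: —
3: —
4: 257
5: —
6: —
7: 623
8: —
9: —
10: —

3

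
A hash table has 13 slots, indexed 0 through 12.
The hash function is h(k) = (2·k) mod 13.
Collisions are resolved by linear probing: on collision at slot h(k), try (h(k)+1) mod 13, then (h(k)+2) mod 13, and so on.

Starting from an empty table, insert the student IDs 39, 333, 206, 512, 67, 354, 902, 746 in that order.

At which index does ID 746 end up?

12

Insert 39: h=0, slot 0 empty => index 0.
Insert 333: h=3, slot 3 empty => index 3.
Insert 206: h=9, slot 9 empty => index 9.
Insert 512: h=10, slot 10 empty => index 10.
Insert 67: h=4, slot 4 empty => index 4.
Insert 354: h=6, slot 6 empty => index 6.
Insert 902: h=10, slot 10 occupied => index 11.
Insert 746: h=10, slots 10,11 occupied => index 12.
Table: [39, —, —, 333, 67, —, 354, —, —, 206, 512, 902, 746]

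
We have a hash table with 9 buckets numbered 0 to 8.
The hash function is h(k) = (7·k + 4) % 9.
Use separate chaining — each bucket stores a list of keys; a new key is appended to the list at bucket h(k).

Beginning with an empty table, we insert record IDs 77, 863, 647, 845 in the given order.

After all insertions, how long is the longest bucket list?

Insert 77: h=3, bucket 3 empty → new chain.
Insert 863: h=6, bucket 6 empty → new chain.
Insert 647: h=6, bucket 6 nonempty → append to chain.
Insert 845: h=6, bucket 6 nonempty → append to chain.
Final buckets:
0: _
1: _
2: _
3: 77
4: _
5: _
6: 863 -> 647 -> 845
7: _
8: _

3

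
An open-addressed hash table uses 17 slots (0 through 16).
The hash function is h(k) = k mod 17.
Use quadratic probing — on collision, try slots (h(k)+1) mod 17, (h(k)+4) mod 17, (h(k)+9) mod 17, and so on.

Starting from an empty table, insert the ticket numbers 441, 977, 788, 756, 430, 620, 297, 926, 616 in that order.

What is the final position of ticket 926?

441 hashes to 16; slot 16 is free => place at 16.
977 hashes to 8; slot 8 is free => place at 8.
788 hashes to 6; slot 6 is free => place at 6.
756 hashes to 8; 8 taken => place at 9.
430 hashes to 5; slot 5 is free => place at 5.
620 hashes to 8; 8,9 taken => place at 12.
297 hashes to 8; 8,9,12 taken => place at 0.
926 hashes to 8; 8,9,12,0 taken => place at 7.
616 hashes to 4; slot 4 is free => place at 4.
Table: [297, -, -, -, 616, 430, 788, 926, 977, 756, -, -, 620, -, -, -, 441]

7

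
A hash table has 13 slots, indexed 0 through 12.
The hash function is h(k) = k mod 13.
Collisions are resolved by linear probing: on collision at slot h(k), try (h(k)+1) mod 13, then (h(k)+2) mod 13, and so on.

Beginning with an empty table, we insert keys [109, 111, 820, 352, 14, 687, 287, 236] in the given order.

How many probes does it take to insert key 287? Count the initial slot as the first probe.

109: h=5 -> slot 5
111: h=7 -> slot 7
820: h=1 -> slot 1
352: h=1, probe 1,2 -> slot 2
14: h=1, probe 1,2,3 -> slot 3
687: h=11 -> slot 11
287: h=1, probe 1,2,3,4 -> slot 4
236: h=2, probe 2,3,4,5,6 -> slot 6
Table: [—, 820, 352, 14, 287, 109, 236, 111, —, —, —, 687, —]

4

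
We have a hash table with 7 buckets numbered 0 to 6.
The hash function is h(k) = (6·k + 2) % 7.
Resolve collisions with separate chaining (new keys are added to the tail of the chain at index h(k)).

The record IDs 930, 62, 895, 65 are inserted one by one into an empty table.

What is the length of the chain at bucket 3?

930 → bucket 3
62 → bucket 3 (collision)
895 → bucket 3 (collision)
65 → bucket 0
Final buckets:
0: 65
1: .
2: .
3: 930 -> 62 -> 895
4: .
5: .
6: .

3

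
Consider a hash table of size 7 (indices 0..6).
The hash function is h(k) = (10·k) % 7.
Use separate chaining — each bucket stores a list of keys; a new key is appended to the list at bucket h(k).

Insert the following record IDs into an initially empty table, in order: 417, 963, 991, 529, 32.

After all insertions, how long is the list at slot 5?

Insert 417: h=5, bucket 5 empty -> new chain.
Insert 963: h=5, bucket 5 nonempty -> append to chain.
Insert 991: h=5, bucket 5 nonempty -> append to chain.
Insert 529: h=5, bucket 5 nonempty -> append to chain.
Insert 32: h=5, bucket 5 nonempty -> append to chain.
Final buckets:
0: .
1: .
2: .
3: .
4: .
5: 417 -> 963 -> 991 -> 529 -> 32
6: .

5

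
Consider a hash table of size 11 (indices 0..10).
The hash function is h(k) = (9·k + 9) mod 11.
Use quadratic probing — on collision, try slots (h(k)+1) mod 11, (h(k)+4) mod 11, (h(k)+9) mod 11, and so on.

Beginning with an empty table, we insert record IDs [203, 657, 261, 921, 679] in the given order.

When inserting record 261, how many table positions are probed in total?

203 hashes to 10; slot 10 is free → place at 10.
657 hashes to 4; slot 4 is free → place at 4.
261 hashes to 4; 4 taken → place at 5.
921 hashes to 4; 4,5 taken → place at 8.
679 hashes to 4; 4,5,8 taken → place at 2.
Table: [_, _, 679, _, 657, 261, _, _, 921, _, 203]

2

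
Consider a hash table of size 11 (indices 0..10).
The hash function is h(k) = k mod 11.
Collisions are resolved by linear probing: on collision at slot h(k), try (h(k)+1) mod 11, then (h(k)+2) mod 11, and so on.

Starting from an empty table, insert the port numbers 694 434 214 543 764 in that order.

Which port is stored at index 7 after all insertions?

694: h=1 -> slot 1
434: h=5 -> slot 5
214: h=5, probe 5,6 -> slot 6
543: h=4 -> slot 4
764: h=5, probe 5,6,7 -> slot 7
Table: [∅, 694, ∅, ∅, 543, 434, 214, 764, ∅, ∅, ∅]

764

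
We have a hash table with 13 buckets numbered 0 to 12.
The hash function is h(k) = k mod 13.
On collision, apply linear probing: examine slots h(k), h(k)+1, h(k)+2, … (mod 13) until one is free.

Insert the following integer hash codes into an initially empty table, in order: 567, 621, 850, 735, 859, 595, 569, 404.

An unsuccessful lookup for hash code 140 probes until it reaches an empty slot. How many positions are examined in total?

567: h=8 → slot 8
621: h=10 → slot 10
850: h=5 → slot 5
735: h=7 → slot 7
859: h=1 → slot 1
595: h=10, probe 10,11 → slot 11
569: h=10, probe 10,11,12 → slot 12
404: h=1, probe 1,2 → slot 2
Table: [—, 859, 404, —, —, 850, —, 735, 567, —, 621, 595, 569]
Lookup 140: h=10, probe 10,11,12,0 → slot 0 empty, not found.

4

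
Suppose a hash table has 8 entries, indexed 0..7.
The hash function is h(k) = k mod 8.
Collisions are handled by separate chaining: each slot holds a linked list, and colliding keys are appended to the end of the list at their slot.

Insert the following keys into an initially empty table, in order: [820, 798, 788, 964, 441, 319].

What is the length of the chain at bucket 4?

820 → bucket 4
798 → bucket 6
788 → bucket 4 (collision)
964 → bucket 4 (collision)
441 → bucket 1
319 → bucket 7
Final buckets:
0: —
1: 441
2: —
3: —
4: 820 -> 788 -> 964
5: —
6: 798
7: 319

3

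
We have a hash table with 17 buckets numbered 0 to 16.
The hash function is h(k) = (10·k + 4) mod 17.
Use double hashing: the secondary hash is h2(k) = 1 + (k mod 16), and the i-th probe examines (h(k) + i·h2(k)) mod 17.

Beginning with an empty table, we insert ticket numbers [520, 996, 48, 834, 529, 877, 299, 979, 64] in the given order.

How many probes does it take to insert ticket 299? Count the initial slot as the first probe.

Insert 520: h=2, slot 2 empty -> index 2.
Insert 996: h=2, h2=5, slot 2 occupied -> index 7.
Insert 48: h=8, slot 8 empty -> index 8.
Insert 834: h=14, slot 14 empty -> index 14.
Insert 529: h=7, h2=2, slot 7 occupied -> index 9.
Insert 877: h=2, h2=14, slot 2 occupied -> index 16.
Insert 299: h=2, h2=12, slots 2,14,9 occupied -> index 4.
Insert 979: h=2, h2=4, slot 2 occupied -> index 6.
Insert 64: h=15, slot 15 empty -> index 15.
Table: [_, _, 520, _, 299, _, 979, 996, 48, 529, _, _, _, _, 834, 64, 877]

4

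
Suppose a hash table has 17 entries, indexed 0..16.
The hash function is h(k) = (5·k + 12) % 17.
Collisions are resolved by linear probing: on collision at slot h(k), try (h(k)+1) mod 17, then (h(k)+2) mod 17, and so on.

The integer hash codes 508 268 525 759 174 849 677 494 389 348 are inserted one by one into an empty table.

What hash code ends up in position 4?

508: h=2 → slot 2
268: h=9 → slot 9
525: h=2, probe 2,3 → slot 3
759: h=16 → slot 16
174: h=15 → slot 15
849: h=7 → slot 7
677: h=14 → slot 14
494: h=0 → slot 0
389: h=2, probe 2,3,4 → slot 4
348: h=1 → slot 1
Table: [494, 348, 508, 525, 389, -, -, 849, -, 268, -, -, -, -, 677, 174, 759]

389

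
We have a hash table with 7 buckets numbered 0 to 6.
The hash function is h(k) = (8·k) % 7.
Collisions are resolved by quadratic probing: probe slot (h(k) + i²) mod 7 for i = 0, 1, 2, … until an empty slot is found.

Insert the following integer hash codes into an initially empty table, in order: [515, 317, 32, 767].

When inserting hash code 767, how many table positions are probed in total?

3

515 hashes to 4; slot 4 is free → place at 4.
317 hashes to 2; slot 2 is free → place at 2.
32 hashes to 4; 4 taken → place at 5.
767 hashes to 4; 4,5 taken → place at 1.
Table: [_, 767, 317, _, 515, 32, _]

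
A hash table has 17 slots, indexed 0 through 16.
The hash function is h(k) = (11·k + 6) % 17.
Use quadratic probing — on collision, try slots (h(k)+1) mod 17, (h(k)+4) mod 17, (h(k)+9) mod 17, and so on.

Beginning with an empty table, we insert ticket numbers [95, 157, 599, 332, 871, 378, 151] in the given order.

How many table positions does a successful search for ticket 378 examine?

95 hashes to 14; slot 14 is free -> place at 14.
157 hashes to 16; slot 16 is free -> place at 16.
599 hashes to 16; 16 taken -> place at 0.
332 hashes to 3; slot 3 is free -> place at 3.
871 hashes to 16; 16,0,3 taken -> place at 8.
378 hashes to 16; 16,0,3,8 taken -> place at 15.
151 hashes to 1; slot 1 is free -> place at 1.
Table: [599, 151, ., 332, ., ., ., ., 871, ., ., ., ., ., 95, 378, 157]
Lookup 378: h=16, probe 16,0,3,8,15 → found at 15.

5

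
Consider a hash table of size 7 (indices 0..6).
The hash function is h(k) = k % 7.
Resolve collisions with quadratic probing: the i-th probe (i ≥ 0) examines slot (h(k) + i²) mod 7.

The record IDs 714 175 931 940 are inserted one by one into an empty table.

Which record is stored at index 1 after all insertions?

175

714: h=0 → slot 0
175: h=0, probe 0,1 → slot 1
931: h=0, probe 0,1,4 → slot 4
940: h=2 → slot 2
Table: [714, 175, 940, ., 931, ., .]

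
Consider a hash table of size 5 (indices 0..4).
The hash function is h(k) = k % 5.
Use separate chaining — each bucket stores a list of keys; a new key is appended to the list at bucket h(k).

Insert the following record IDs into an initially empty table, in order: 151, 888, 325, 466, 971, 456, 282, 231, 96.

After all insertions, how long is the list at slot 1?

Insert 151: h=1, bucket 1 empty → new chain.
Insert 888: h=3, bucket 3 empty → new chain.
Insert 325: h=0, bucket 0 empty → new chain.
Insert 466: h=1, bucket 1 nonempty → append to chain.
Insert 971: h=1, bucket 1 nonempty → append to chain.
Insert 456: h=1, bucket 1 nonempty → append to chain.
Insert 282: h=2, bucket 2 empty → new chain.
Insert 231: h=1, bucket 1 nonempty → append to chain.
Insert 96: h=1, bucket 1 nonempty → append to chain.
Final buckets:
0: 325
1: 151 -> 466 -> 971 -> 456 -> 231 -> 96
2: 282
3: 888
4: —

6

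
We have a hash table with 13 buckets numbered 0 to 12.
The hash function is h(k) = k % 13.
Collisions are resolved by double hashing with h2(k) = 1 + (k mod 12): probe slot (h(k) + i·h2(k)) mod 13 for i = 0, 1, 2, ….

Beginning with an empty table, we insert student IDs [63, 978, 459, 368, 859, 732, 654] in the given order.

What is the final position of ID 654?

12

Insert 63: h=11, slot 11 empty → index 11.
Insert 978: h=3, slot 3 empty → index 3.
Insert 459: h=4, slot 4 empty → index 4.
Insert 368: h=4, h2=9, slot 4 occupied → index 0.
Insert 859: h=1, slot 1 empty → index 1.
Insert 732: h=4, h2=1, slot 4 occupied → index 5.
Insert 654: h=4, h2=7, slots 4,11,5 occupied → index 12.
Table: [368, 859, —, 978, 459, 732, —, —, —, —, —, 63, 654]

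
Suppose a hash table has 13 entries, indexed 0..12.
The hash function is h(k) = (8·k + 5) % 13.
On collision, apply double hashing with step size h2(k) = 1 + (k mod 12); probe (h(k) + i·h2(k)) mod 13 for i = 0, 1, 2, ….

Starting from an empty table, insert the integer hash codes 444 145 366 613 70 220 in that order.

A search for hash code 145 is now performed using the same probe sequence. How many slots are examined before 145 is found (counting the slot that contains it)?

444 hashes to 8; slot 8 is free → place at 8.
145 hashes to 8, h2=2; 8 taken → place at 10.
366 hashes to 8, h2=7; 8 taken → place at 2.
613 hashes to 8, h2=2; 8,10 taken → place at 12.
70 hashes to 6; slot 6 is free → place at 6.
220 hashes to 10, h2=5; 10,2 taken → place at 7.
Table: [-, -, 366, -, -, -, 70, 220, 444, -, 145, -, 613]
Lookup 145: h=8, h2=2, probe 8,10 → found at 10.

2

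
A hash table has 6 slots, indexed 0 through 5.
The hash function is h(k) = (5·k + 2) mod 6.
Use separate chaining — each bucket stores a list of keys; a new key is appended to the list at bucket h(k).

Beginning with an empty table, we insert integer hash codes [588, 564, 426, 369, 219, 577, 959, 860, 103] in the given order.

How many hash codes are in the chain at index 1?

2

Insert 588: h=2, bucket 2 empty → new chain.
Insert 564: h=2, bucket 2 nonempty → append to chain.
Insert 426: h=2, bucket 2 nonempty → append to chain.
Insert 369: h=5, bucket 5 empty → new chain.
Insert 219: h=5, bucket 5 nonempty → append to chain.
Insert 577: h=1, bucket 1 empty → new chain.
Insert 959: h=3, bucket 3 empty → new chain.
Insert 860: h=0, bucket 0 empty → new chain.
Insert 103: h=1, bucket 1 nonempty → append to chain.
Final buckets:
0: 860
1: 577 -> 103
2: 588 -> 564 -> 426
3: 959
4: -
5: 369 -> 219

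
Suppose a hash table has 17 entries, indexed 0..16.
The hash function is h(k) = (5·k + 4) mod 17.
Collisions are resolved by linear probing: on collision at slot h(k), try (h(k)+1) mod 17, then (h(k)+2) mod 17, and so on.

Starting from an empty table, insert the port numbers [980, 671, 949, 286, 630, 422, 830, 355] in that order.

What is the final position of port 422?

11

Insert 980: h=8, slot 8 empty -> index 8.
Insert 671: h=10, slot 10 empty -> index 10.
Insert 949: h=6, slot 6 empty -> index 6.
Insert 286: h=6, slot 6 occupied -> index 7.
Insert 630: h=9, slot 9 empty -> index 9.
Insert 422: h=6, slots 6,7,8,9,10 occupied -> index 11.
Insert 830: h=6, slots 6,7,8,9,10,11 occupied -> index 12.
Insert 355: h=11, slots 11,12 occupied -> index 13.
Table: [∅, ∅, ∅, ∅, ∅, ∅, 949, 286, 980, 630, 671, 422, 830, 355, ∅, ∅, ∅]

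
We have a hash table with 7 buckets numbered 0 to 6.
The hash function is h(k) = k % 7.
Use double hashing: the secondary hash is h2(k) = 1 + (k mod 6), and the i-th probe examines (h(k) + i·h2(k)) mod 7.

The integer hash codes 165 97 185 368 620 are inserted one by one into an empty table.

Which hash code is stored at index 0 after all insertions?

165: h=4 -> slot 4
97: h=6 -> slot 6
185: h=3 -> slot 3
368: h=4, h2=3, probe 4,0 -> slot 0
620: h=4, h2=3, probe 4,0,3,6,2 -> slot 2
Table: [368, _, 620, 185, 165, _, 97]

368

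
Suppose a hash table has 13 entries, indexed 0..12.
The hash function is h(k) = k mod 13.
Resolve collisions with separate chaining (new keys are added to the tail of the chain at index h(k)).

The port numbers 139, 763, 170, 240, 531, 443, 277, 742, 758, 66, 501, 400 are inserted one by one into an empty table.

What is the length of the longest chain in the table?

139 → bucket 9
763 → bucket 9 (collision)
170 → bucket 1
240 → bucket 6
531 → bucket 11
443 → bucket 1 (collision)
277 → bucket 4
742 → bucket 1 (collision)
758 → bucket 4 (collision)
66 → bucket 1 (collision)
501 → bucket 7
400 → bucket 10
Final buckets:
0: —
1: 170 -> 443 -> 742 -> 66
2: —
3: —
4: 277 -> 758
5: —
6: 240
7: 501
8: —
9: 139 -> 763
10: 400
11: 531
12: —

4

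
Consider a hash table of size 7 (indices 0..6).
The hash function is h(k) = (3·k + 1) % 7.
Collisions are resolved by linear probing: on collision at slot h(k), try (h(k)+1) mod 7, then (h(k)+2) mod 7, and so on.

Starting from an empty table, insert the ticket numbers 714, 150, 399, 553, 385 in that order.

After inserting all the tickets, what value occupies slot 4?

553

714: h=1 → slot 1
150: h=3 → slot 3
399: h=1, probe 1,2 → slot 2
553: h=1, probe 1,2,3,4 → slot 4
385: h=1, probe 1,2,3,4,5 → slot 5
Table: [_, 714, 399, 150, 553, 385, _]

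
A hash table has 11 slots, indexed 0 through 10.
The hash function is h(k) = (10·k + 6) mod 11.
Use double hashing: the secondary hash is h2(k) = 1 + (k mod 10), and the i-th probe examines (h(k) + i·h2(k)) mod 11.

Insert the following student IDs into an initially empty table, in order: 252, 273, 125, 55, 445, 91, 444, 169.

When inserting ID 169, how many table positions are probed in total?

4

Insert 252: h=7, slot 7 empty -> index 7.
Insert 273: h=8, slot 8 empty -> index 8.
Insert 125: h=2, slot 2 empty -> index 2.
Insert 55: h=6, slot 6 empty -> index 6.
Insert 445: h=1, slot 1 empty -> index 1.
Insert 91: h=3, slot 3 empty -> index 3.
Insert 444: h=2, h2=5, slots 2,7,1,6 occupied -> index 0.
Insert 169: h=2, h2=10, slots 2,1,0 occupied -> index 10.
Table: [444, 445, 125, 91, —, —, 55, 252, 273, —, 169]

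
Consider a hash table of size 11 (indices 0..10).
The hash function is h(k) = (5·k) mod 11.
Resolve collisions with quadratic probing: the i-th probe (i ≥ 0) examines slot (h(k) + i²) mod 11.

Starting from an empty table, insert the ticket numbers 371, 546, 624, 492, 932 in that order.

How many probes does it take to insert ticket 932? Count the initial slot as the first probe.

371: h=7 → slot 7
546: h=2 → slot 2
624: h=7, probe 7,8 → slot 8
492: h=7, probe 7,8,0 → slot 0
932: h=7, probe 7,8,0,5 → slot 5
Table: [492, ∅, 546, ∅, ∅, 932, ∅, 371, 624, ∅, ∅]

4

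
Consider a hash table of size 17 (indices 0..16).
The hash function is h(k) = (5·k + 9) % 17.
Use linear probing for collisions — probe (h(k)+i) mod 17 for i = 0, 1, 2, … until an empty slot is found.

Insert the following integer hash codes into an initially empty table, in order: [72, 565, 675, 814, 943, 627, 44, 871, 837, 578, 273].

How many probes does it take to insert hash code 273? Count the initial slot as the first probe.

72: h=12 => slot 12
565: h=12, probe 12,13 => slot 13
675: h=1 => slot 1
814: h=16 => slot 16
943: h=15 => slot 15
627: h=16, probe 16,0 => slot 0
44: h=8 => slot 8
871: h=12, probe 12,13,14 => slot 14
837: h=12, probe 12,13,14,15,16,0,1,2 => slot 2
578: h=9 => slot 9
273: h=14, probe 14,15,16,0,1,2,3 => slot 3
Table: [627, 675, 837, 273, ., ., ., ., 44, 578, ., ., 72, 565, 871, 943, 814]

7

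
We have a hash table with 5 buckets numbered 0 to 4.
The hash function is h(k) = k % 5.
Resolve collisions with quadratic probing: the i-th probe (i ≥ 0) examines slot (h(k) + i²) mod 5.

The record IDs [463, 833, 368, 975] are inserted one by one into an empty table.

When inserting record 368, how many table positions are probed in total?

463 hashes to 3; slot 3 is free → place at 3.
833 hashes to 3; 3 taken → place at 4.
368 hashes to 3; 3,4 taken → place at 2.
975 hashes to 0; slot 0 is free → place at 0.
Table: [975, ∅, 368, 463, 833]

3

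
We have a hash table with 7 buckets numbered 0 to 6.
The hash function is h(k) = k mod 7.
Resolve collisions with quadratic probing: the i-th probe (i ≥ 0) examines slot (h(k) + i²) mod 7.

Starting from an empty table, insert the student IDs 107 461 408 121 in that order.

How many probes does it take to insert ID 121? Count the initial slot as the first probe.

4

107: h=2 → slot 2
461: h=6 → slot 6
408: h=2, probe 2,3 → slot 3
121: h=2, probe 2,3,6,4 → slot 4
Table: [., ., 107, 408, 121, ., 461]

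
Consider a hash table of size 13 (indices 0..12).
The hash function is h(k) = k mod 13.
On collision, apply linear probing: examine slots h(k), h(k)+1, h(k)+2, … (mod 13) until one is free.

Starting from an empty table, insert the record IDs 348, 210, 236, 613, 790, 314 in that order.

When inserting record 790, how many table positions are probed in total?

2

348: h=10 → slot 10
210: h=2 → slot 2
236: h=2, probe 2,3 → slot 3
613: h=2, probe 2,3,4 → slot 4
790: h=10, probe 10,11 → slot 11
314: h=2, probe 2,3,4,5 → slot 5
Table: [∅, ∅, 210, 236, 613, 314, ∅, ∅, ∅, ∅, 348, 790, ∅]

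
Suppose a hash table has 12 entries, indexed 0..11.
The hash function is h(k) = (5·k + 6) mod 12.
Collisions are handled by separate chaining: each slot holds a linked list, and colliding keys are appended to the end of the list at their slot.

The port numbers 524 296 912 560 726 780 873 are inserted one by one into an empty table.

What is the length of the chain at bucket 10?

524 → bucket 10
296 → bucket 10 (collision)
912 → bucket 6
560 → bucket 10 (collision)
726 → bucket 0
780 → bucket 6 (collision)
873 → bucket 3
Final buckets:
0: 726
1: _
2: _
3: 873
4: _
5: _
6: 912 -> 780
7: _
8: _
9: _
10: 524 -> 296 -> 560
11: _

3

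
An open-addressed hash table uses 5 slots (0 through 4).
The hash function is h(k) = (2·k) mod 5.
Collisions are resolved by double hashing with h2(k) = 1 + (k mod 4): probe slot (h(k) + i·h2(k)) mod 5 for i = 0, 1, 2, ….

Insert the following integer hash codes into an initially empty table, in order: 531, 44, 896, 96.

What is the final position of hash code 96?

Insert 531: h=2, slot 2 empty → index 2.
Insert 44: h=3, slot 3 empty → index 3.
Insert 896: h=2, h2=1, slots 2,3 occupied → index 4.
Insert 96: h=2, h2=1, slots 2,3,4 occupied → index 0.
Table: [96, _, 531, 44, 896]

0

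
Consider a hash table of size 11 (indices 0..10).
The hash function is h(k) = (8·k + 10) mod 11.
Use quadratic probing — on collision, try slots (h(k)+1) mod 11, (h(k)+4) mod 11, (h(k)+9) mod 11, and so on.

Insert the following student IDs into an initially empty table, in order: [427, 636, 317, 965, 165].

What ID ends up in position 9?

317

Insert 427: h=5, slot 5 empty → index 5.
Insert 636: h=5, slot 5 occupied → index 6.
Insert 317: h=5, slots 5,6 occupied → index 9.
Insert 965: h=8, slot 8 empty → index 8.
Insert 165: h=10, slot 10 empty → index 10.
Table: [-, -, -, -, -, 427, 636, -, 965, 317, 165]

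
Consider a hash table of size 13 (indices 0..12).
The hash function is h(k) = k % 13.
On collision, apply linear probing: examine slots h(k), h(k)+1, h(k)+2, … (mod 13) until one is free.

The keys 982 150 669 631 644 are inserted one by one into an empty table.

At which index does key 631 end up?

982 hashes to 7; slot 7 is free → place at 7.
150 hashes to 7; 7 taken → place at 8.
669 hashes to 6; slot 6 is free → place at 6.
631 hashes to 7; 7,8 taken → place at 9.
644 hashes to 7; 7,8,9 taken → place at 10.
Table: [_, _, _, _, _, _, 669, 982, 150, 631, 644, _, _]

9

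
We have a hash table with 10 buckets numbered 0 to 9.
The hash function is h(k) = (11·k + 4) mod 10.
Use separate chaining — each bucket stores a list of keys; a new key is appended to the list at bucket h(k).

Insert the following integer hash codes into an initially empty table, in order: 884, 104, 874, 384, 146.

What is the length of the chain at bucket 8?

4

Insert 884: h=8, bucket 8 empty → new chain.
Insert 104: h=8, bucket 8 nonempty → append to chain.
Insert 874: h=8, bucket 8 nonempty → append to chain.
Insert 384: h=8, bucket 8 nonempty → append to chain.
Insert 146: h=0, bucket 0 empty → new chain.
Final buckets:
0: 146
1: ∅
2: ∅
3: ∅
4: ∅
5: ∅
6: ∅
7: ∅
8: 884 -> 104 -> 874 -> 384
9: ∅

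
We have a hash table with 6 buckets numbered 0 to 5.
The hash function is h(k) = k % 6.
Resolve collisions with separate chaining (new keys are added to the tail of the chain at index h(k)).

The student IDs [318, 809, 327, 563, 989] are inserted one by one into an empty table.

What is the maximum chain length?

3

318 -> bucket 0
809 -> bucket 5
327 -> bucket 3
563 -> bucket 5 (collision)
989 -> bucket 5 (collision)
Final buckets:
0: 318
1: ∅
2: ∅
3: 327
4: ∅
5: 809 -> 563 -> 989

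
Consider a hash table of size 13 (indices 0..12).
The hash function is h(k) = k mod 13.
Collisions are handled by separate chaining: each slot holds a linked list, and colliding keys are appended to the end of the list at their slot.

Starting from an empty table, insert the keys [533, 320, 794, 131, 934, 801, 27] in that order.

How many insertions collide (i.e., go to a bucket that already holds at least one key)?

3

Insert 533: h=0, bucket 0 empty → new chain.
Insert 320: h=8, bucket 8 empty → new chain.
Insert 794: h=1, bucket 1 empty → new chain.
Insert 131: h=1, bucket 1 nonempty → append to chain.
Insert 934: h=11, bucket 11 empty → new chain.
Insert 801: h=8, bucket 8 nonempty → append to chain.
Insert 27: h=1, bucket 1 nonempty → append to chain.
Final buckets:
0: 533
1: 794 -> 131 -> 27
2: ∅
3: ∅
4: ∅
5: ∅
6: ∅
7: ∅
8: 320 -> 801
9: ∅
10: ∅
11: 934
12: ∅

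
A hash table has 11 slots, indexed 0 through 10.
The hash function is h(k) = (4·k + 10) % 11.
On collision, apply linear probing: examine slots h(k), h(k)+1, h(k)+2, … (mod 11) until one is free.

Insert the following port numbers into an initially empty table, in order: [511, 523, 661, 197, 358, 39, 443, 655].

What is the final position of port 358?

2

511 hashes to 8; slot 8 is free -> place at 8.
523 hashes to 1; slot 1 is free -> place at 1.
661 hashes to 3; slot 3 is free -> place at 3.
197 hashes to 6; slot 6 is free -> place at 6.
358 hashes to 1; 1 taken -> place at 2.
39 hashes to 1; 1,2,3 taken -> place at 4.
443 hashes to 0; slot 0 is free -> place at 0.
655 hashes to 1; 1,2,3,4 taken -> place at 5.
Table: [443, 523, 358, 661, 39, 655, 197, _, 511, _, _]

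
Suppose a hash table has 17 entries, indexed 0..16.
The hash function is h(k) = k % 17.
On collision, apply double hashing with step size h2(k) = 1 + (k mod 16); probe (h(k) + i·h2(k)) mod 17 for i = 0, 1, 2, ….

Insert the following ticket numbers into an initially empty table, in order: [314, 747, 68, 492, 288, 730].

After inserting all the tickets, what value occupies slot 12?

Insert 314: h=8, slot 8 empty -> index 8.
Insert 747: h=16, slot 16 empty -> index 16.
Insert 68: h=0, slot 0 empty -> index 0.
Insert 492: h=16, h2=13, slot 16 occupied -> index 12.
Insert 288: h=16, h2=1, slots 16,0 occupied -> index 1.
Insert 730: h=16, h2=11, slot 16 occupied -> index 10.
Table: [68, 288, _, _, _, _, _, _, 314, _, 730, _, 492, _, _, _, 747]

492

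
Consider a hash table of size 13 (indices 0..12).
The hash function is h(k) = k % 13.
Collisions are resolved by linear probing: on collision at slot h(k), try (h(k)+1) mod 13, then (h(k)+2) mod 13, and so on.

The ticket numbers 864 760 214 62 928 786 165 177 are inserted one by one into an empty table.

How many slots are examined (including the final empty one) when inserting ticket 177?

5

864 hashes to 6; slot 6 is free => place at 6.
760 hashes to 6; 6 taken => place at 7.
214 hashes to 6; 6,7 taken => place at 8.
62 hashes to 10; slot 10 is free => place at 10.
928 hashes to 5; slot 5 is free => place at 5.
786 hashes to 6; 6,7,8 taken => place at 9.
165 hashes to 9; 9,10 taken => place at 11.
177 hashes to 8; 8,9,10,11 taken => place at 12.
Table: [-, -, -, -, -, 928, 864, 760, 214, 786, 62, 165, 177]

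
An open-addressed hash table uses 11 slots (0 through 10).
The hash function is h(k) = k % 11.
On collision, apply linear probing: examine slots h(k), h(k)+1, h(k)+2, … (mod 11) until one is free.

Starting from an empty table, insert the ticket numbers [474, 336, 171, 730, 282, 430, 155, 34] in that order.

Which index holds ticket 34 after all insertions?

Insert 474: h=1, slot 1 empty => index 1.
Insert 336: h=6, slot 6 empty => index 6.
Insert 171: h=6, slot 6 occupied => index 7.
Insert 730: h=4, slot 4 empty => index 4.
Insert 282: h=7, slot 7 occupied => index 8.
Insert 430: h=1, slot 1 occupied => index 2.
Insert 155: h=1, slots 1,2 occupied => index 3.
Insert 34: h=1, slots 1,2,3,4 occupied => index 5.
Table: [-, 474, 430, 155, 730, 34, 336, 171, 282, -, -]

5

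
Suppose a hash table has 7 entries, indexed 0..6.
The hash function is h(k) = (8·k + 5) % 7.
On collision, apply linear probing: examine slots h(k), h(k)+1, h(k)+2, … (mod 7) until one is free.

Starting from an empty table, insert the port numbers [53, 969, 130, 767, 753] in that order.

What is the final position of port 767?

53 hashes to 2; slot 2 is free => place at 2.
969 hashes to 1; slot 1 is free => place at 1.
130 hashes to 2; 2 taken => place at 3.
767 hashes to 2; 2,3 taken => place at 4.
753 hashes to 2; 2,3,4 taken => place at 5.
Table: [—, 969, 53, 130, 767, 753, —]

4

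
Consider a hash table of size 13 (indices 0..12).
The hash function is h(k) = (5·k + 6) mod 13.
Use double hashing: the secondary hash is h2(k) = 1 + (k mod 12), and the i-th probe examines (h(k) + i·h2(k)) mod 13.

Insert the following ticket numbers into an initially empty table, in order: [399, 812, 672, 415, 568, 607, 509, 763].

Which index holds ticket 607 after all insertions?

Insert 399: h=12, slot 12 empty → index 12.
Insert 812: h=10, slot 10 empty → index 10.
Insert 672: h=12, h2=1, slot 12 occupied → index 0.
Insert 415: h=1, slot 1 empty → index 1.
Insert 568: h=12, h2=5, slot 12 occupied → index 4.
Insert 607: h=12, h2=8, slot 12 occupied → index 7.
Insert 509: h=3, slot 3 empty → index 3.
Insert 763: h=12, h2=8, slots 12,7 occupied → index 2.
Table: [672, 415, 763, 509, 568, —, —, 607, —, —, 812, —, 399]

7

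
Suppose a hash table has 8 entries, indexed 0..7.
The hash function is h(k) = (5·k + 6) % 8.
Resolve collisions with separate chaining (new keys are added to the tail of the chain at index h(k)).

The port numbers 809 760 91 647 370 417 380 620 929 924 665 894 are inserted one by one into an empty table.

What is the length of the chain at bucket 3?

Insert 809: h=3, bucket 3 empty → new chain.
Insert 760: h=6, bucket 6 empty → new chain.
Insert 91: h=5, bucket 5 empty → new chain.
Insert 647: h=1, bucket 1 empty → new chain.
Insert 370: h=0, bucket 0 empty → new chain.
Insert 417: h=3, bucket 3 nonempty → append to chain.
Insert 380: h=2, bucket 2 empty → new chain.
Insert 620: h=2, bucket 2 nonempty → append to chain.
Insert 929: h=3, bucket 3 nonempty → append to chain.
Insert 924: h=2, bucket 2 nonempty → append to chain.
Insert 665: h=3, bucket 3 nonempty → append to chain.
Insert 894: h=4, bucket 4 empty → new chain.
Final buckets:
0: 370
1: 647
2: 380 -> 620 -> 924
3: 809 -> 417 -> 929 -> 665
4: 894
5: 91
6: 760
7: -

4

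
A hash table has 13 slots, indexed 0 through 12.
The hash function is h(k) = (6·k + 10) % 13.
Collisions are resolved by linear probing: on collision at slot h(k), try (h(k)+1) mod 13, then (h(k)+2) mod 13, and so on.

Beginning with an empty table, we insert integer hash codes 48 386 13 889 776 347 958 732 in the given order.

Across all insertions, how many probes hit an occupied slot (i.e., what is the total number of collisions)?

48 hashes to 12; slot 12 is free => place at 12.
386 hashes to 12; 12 taken => place at 0.
13 hashes to 10; slot 10 is free => place at 10.
889 hashes to 1; slot 1 is free => place at 1.
776 hashes to 12; 12,0,1 taken => place at 2.
347 hashes to 12; 12,0,1,2 taken => place at 3.
958 hashes to 12; 12,0,1,2,3 taken => place at 4.
732 hashes to 8; slot 8 is free => place at 8.
Table: [386, 889, 776, 347, 958, ., ., ., 732, ., 13, ., 48]

13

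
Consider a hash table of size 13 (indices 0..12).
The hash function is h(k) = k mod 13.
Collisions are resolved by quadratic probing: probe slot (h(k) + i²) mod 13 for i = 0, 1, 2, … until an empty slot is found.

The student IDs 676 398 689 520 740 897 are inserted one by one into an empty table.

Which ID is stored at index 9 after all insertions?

897

676: h=0 => slot 0
398: h=8 => slot 8
689: h=0, probe 0,1 => slot 1
520: h=0, probe 0,1,4 => slot 4
740: h=12 => slot 12
897: h=0, probe 0,1,4,9 => slot 9
Table: [676, 689, ., ., 520, ., ., ., 398, 897, ., ., 740]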